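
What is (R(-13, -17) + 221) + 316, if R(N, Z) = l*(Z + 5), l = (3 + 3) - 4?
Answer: 513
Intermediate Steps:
l = 2 (l = 6 - 4 = 2)
R(N, Z) = 10 + 2*Z (R(N, Z) = 2*(Z + 5) = 2*(5 + Z) = 10 + 2*Z)
(R(-13, -17) + 221) + 316 = ((10 + 2*(-17)) + 221) + 316 = ((10 - 34) + 221) + 316 = (-24 + 221) + 316 = 197 + 316 = 513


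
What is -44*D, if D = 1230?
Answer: -54120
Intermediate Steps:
-44*D = -44*1230 = -54120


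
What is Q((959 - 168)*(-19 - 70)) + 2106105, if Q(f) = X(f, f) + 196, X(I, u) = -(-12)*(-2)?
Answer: 2106277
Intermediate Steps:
X(I, u) = -24 (X(I, u) = -4*6 = -24)
Q(f) = 172 (Q(f) = -24 + 196 = 172)
Q((959 - 168)*(-19 - 70)) + 2106105 = 172 + 2106105 = 2106277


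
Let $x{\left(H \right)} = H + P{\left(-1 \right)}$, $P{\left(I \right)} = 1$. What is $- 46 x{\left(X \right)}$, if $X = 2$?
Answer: $-138$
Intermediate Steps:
$x{\left(H \right)} = 1 + H$ ($x{\left(H \right)} = H + 1 = 1 + H$)
$- 46 x{\left(X \right)} = - 46 \left(1 + 2\right) = \left(-46\right) 3 = -138$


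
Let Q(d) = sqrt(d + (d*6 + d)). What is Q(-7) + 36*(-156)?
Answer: -5616 + 2*I*sqrt(14) ≈ -5616.0 + 7.4833*I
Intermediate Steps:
Q(d) = 2*sqrt(2)*sqrt(d) (Q(d) = sqrt(d + (6*d + d)) = sqrt(d + 7*d) = sqrt(8*d) = 2*sqrt(2)*sqrt(d))
Q(-7) + 36*(-156) = 2*sqrt(2)*sqrt(-7) + 36*(-156) = 2*sqrt(2)*(I*sqrt(7)) - 5616 = 2*I*sqrt(14) - 5616 = -5616 + 2*I*sqrt(14)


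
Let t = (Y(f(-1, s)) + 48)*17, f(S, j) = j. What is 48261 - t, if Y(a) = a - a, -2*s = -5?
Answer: 47445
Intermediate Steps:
s = 5/2 (s = -½*(-5) = 5/2 ≈ 2.5000)
Y(a) = 0
t = 816 (t = (0 + 48)*17 = 48*17 = 816)
48261 - t = 48261 - 1*816 = 48261 - 816 = 47445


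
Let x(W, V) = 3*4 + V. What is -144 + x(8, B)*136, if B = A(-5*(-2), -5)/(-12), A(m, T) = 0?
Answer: 1488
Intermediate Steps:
B = 0 (B = 0/(-12) = 0*(-1/12) = 0)
x(W, V) = 12 + V
-144 + x(8, B)*136 = -144 + (12 + 0)*136 = -144 + 12*136 = -144 + 1632 = 1488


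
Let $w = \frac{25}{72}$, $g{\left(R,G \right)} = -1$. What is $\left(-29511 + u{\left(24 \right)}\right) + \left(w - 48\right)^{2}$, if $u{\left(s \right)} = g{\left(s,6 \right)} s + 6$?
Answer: $- \frac{141306575}{5184} \approx -27258.0$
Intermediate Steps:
$w = \frac{25}{72}$ ($w = 25 \cdot \frac{1}{72} = \frac{25}{72} \approx 0.34722$)
$u{\left(s \right)} = 6 - s$ ($u{\left(s \right)} = - s + 6 = 6 - s$)
$\left(-29511 + u{\left(24 \right)}\right) + \left(w - 48\right)^{2} = \left(-29511 + \left(6 - 24\right)\right) + \left(\frac{25}{72} - 48\right)^{2} = \left(-29511 + \left(6 - 24\right)\right) + \left(- \frac{3431}{72}\right)^{2} = \left(-29511 - 18\right) + \frac{11771761}{5184} = -29529 + \frac{11771761}{5184} = - \frac{141306575}{5184}$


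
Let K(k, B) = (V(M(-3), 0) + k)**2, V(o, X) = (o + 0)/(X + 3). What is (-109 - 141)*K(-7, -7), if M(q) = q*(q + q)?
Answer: -250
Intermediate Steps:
M(q) = 2*q**2 (M(q) = q*(2*q) = 2*q**2)
V(o, X) = o/(3 + X)
K(k, B) = (6 + k)**2 (K(k, B) = ((2*(-3)**2)/(3 + 0) + k)**2 = ((2*9)/3 + k)**2 = (18*(1/3) + k)**2 = (6 + k)**2)
(-109 - 141)*K(-7, -7) = (-109 - 141)*(6 - 7)**2 = -250*(-1)**2 = -250*1 = -250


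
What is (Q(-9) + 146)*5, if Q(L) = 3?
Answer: 745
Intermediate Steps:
(Q(-9) + 146)*5 = (3 + 146)*5 = 149*5 = 745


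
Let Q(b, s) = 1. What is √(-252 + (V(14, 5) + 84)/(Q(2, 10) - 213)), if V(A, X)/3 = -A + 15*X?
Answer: I*√2845623/106 ≈ 15.914*I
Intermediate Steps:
V(A, X) = -3*A + 45*X (V(A, X) = 3*(-A + 15*X) = -3*A + 45*X)
√(-252 + (V(14, 5) + 84)/(Q(2, 10) - 213)) = √(-252 + ((-3*14 + 45*5) + 84)/(1 - 213)) = √(-252 + ((-42 + 225) + 84)/(-212)) = √(-252 + (183 + 84)*(-1/212)) = √(-252 + 267*(-1/212)) = √(-252 - 267/212) = √(-53691/212) = I*√2845623/106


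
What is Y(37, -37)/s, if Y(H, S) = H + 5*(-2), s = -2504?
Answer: -27/2504 ≈ -0.010783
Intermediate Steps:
Y(H, S) = -10 + H (Y(H, S) = H - 10 = -10 + H)
Y(37, -37)/s = (-10 + 37)/(-2504) = 27*(-1/2504) = -27/2504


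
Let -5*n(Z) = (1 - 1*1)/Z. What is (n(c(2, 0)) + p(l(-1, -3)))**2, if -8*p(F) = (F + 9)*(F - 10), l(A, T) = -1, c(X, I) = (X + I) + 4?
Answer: 121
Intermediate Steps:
c(X, I) = 4 + I + X (c(X, I) = (I + X) + 4 = 4 + I + X)
n(Z) = 0 (n(Z) = -(1 - 1*1)/(5*Z) = -(1 - 1)/(5*Z) = -0/Z = -1/5*0 = 0)
p(F) = -(-10 + F)*(9 + F)/8 (p(F) = -(F + 9)*(F - 10)/8 = -(9 + F)*(-10 + F)/8 = -(-10 + F)*(9 + F)/8)
(n(c(2, 0)) + p(l(-1, -3)))**2 = (0 + (45/4 - 1/8*(-1)**2 + (1/8)*(-1)))**2 = (0 + (45/4 - 1/8*1 - 1/8))**2 = (0 + (45/4 - 1/8 - 1/8))**2 = (0 + 11)**2 = 11**2 = 121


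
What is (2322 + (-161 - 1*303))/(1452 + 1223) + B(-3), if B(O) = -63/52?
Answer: -71909/139100 ≈ -0.51696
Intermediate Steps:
B(O) = -63/52 (B(O) = -63*1/52 = -63/52)
(2322 + (-161 - 1*303))/(1452 + 1223) + B(-3) = (2322 + (-161 - 1*303))/(1452 + 1223) - 63/52 = (2322 + (-161 - 303))/2675 - 63/52 = (2322 - 464)*(1/2675) - 63/52 = 1858*(1/2675) - 63/52 = 1858/2675 - 63/52 = -71909/139100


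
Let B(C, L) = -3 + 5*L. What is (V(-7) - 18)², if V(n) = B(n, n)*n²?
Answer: 3534400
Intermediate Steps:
V(n) = n²*(-3 + 5*n) (V(n) = (-3 + 5*n)*n² = n²*(-3 + 5*n))
(V(-7) - 18)² = ((-7)²*(-3 + 5*(-7)) - 18)² = (49*(-3 - 35) - 18)² = (49*(-38) - 18)² = (-1862 - 18)² = (-1880)² = 3534400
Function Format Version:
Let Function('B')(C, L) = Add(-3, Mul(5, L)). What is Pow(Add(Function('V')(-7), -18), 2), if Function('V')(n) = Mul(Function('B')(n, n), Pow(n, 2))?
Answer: 3534400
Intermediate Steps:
Function('V')(n) = Mul(Pow(n, 2), Add(-3, Mul(5, n))) (Function('V')(n) = Mul(Add(-3, Mul(5, n)), Pow(n, 2)) = Mul(Pow(n, 2), Add(-3, Mul(5, n))))
Pow(Add(Function('V')(-7), -18), 2) = Pow(Add(Mul(Pow(-7, 2), Add(-3, Mul(5, -7))), -18), 2) = Pow(Add(Mul(49, Add(-3, -35)), -18), 2) = Pow(Add(Mul(49, -38), -18), 2) = Pow(Add(-1862, -18), 2) = Pow(-1880, 2) = 3534400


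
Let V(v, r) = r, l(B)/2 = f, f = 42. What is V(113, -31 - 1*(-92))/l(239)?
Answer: 61/84 ≈ 0.72619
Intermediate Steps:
l(B) = 84 (l(B) = 2*42 = 84)
V(113, -31 - 1*(-92))/l(239) = (-31 - 1*(-92))/84 = (-31 + 92)*(1/84) = 61*(1/84) = 61/84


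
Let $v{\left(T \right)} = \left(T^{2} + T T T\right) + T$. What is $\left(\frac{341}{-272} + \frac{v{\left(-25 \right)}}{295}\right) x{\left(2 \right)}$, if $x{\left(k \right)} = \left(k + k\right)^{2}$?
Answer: $- \frac{837479}{1003} \approx -834.97$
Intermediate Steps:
$x{\left(k \right)} = 4 k^{2}$ ($x{\left(k \right)} = \left(2 k\right)^{2} = 4 k^{2}$)
$v{\left(T \right)} = T + T^{2} + T^{3}$ ($v{\left(T \right)} = \left(T^{2} + T^{2} T\right) + T = \left(T^{2} + T^{3}\right) + T = T + T^{2} + T^{3}$)
$\left(\frac{341}{-272} + \frac{v{\left(-25 \right)}}{295}\right) x{\left(2 \right)} = \left(\frac{341}{-272} + \frac{\left(-25\right) \left(1 - 25 + \left(-25\right)^{2}\right)}{295}\right) 4 \cdot 2^{2} = \left(341 \left(- \frac{1}{272}\right) + - 25 \left(1 - 25 + 625\right) \frac{1}{295}\right) 4 \cdot 4 = \left(- \frac{341}{272} + \left(-25\right) 601 \cdot \frac{1}{295}\right) 16 = \left(- \frac{341}{272} - \frac{3005}{59}\right) 16 = \left(- \frac{837479}{16048}\right) 16 = - \frac{837479}{1003}$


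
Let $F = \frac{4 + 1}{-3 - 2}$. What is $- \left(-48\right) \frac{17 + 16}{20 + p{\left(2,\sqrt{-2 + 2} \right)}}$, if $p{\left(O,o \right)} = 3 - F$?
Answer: $66$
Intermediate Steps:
$F = -1$ ($F = \frac{5}{-5} = 5 \left(- \frac{1}{5}\right) = -1$)
$p{\left(O,o \right)} = 4$ ($p{\left(O,o \right)} = 3 - -1 = 3 + 1 = 4$)
$- \left(-48\right) \frac{17 + 16}{20 + p{\left(2,\sqrt{-2 + 2} \right)}} = - \left(-48\right) \frac{17 + 16}{20 + 4} = - \left(-48\right) \frac{33}{24} = - \left(-48\right) 33 \cdot \frac{1}{24} = - \frac{\left(-48\right) 11}{8} = \left(-1\right) \left(-66\right) = 66$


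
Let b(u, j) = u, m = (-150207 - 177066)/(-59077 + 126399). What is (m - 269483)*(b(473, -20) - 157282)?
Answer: 2844901292239391/67322 ≈ 4.2258e+10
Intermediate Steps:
m = -327273/67322 ≈ -4.8613
(m - 269483)*(b(473, -20) - 157282) = (-327273/67322 - 269483)*(473 - 157282) = -18142461799/67322*(-156809) = 2844901292239391/67322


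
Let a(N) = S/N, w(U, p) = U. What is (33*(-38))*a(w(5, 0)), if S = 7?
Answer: -8778/5 ≈ -1755.6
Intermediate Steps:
a(N) = 7/N
(33*(-38))*a(w(5, 0)) = (33*(-38))*(7/5) = -8778/5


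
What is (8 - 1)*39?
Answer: 273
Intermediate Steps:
(8 - 1)*39 = 7*39 = 273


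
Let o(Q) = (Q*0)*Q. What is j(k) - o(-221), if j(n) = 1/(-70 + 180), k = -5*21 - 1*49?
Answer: 1/110 ≈ 0.0090909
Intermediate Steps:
k = -154 (k = -105 - 49 = -154)
o(Q) = 0 (o(Q) = 0*Q = 0)
j(n) = 1/110
j(k) - o(-221) = 1/110 - 1*0 = 1/110 + 0 = 1/110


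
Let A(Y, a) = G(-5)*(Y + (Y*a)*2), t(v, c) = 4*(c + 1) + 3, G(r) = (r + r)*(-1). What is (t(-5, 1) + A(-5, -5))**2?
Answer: 212521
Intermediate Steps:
G(r) = -2*r (G(r) = (2*r)*(-1) = -2*r)
t(v, c) = 7 + 4*c (t(v, c) = 4*(1 + c) + 3 = (4 + 4*c) + 3 = 7 + 4*c)
A(Y, a) = 10*Y + 20*Y*a (A(Y, a) = (-2*(-5))*(Y + (Y*a)*2) = 10*(Y + 2*Y*a) = 10*Y + 20*Y*a)
(t(-5, 1) + A(-5, -5))**2 = ((7 + 4*1) + 10*(-5)*(1 + 2*(-5)))**2 = ((7 + 4) + 10*(-5)*(1 - 10))**2 = (11 + 10*(-5)*(-9))**2 = (11 + 450)**2 = 461**2 = 212521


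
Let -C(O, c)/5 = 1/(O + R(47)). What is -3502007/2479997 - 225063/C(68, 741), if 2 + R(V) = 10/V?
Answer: 1736979294720187/582799295 ≈ 2.9804e+6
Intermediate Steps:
R(V) = -2 + 10/V
C(O, c) = -5/(-84/47 + O) (C(O, c) = -5/(O + (-2 + 10/47)) = -5/(O - 84/47) = -5/(-84/47 + O))
-3502007/2479997 - 225063/C(68, 741) = -3502007/2479997 - 225063/((-235/(-84 + 47*68))) = -3502007*1/2479997 - 225063/((-235/(-84 + 3196))) = -3502007/2479997 - 225063/((-235/3112)) = -3502007/2479997 - 225063/((-235*1/3112)) = -3502007/2479997 - 225063/(-235/3112) = -3502007/2479997 - 225063*(-3112/235) = -3502007/2479997 + 700396056/235 = 1736979294720187/582799295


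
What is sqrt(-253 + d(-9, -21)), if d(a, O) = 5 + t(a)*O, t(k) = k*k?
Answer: I*sqrt(1949) ≈ 44.147*I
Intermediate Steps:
t(k) = k**2
d(a, O) = 5 + O*a**2 (d(a, O) = 5 + a**2*O = 5 + O*a**2)
sqrt(-253 + d(-9, -21)) = sqrt(-253 + (5 - 21*(-9)**2)) = sqrt(-253 + (5 - 21*81)) = sqrt(-253 + (5 - 1701)) = sqrt(-253 - 1696) = sqrt(-1949) = I*sqrt(1949)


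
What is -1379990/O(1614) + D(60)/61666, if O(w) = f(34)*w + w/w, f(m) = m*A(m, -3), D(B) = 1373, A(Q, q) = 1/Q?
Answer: -17019249189/19918118 ≈ -854.46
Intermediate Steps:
f(m) = 1 (f(m) = m/m = 1)
O(w) = 1 + w (O(w) = 1*w + w/w = w + 1 = 1 + w)
-1379990/O(1614) + D(60)/61666 = -1379990/(1 + 1614) + 1373/61666 = -1379990/1615 + 1373*(1/61666) = -1379990*1/1615 + 1373/61666 = -275998/323 + 1373/61666 = -17019249189/19918118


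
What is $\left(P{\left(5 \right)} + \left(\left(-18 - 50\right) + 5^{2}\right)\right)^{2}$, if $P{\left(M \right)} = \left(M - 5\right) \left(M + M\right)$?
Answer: $1849$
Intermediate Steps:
$P{\left(M \right)} = 2 M \left(-5 + M\right)$ ($P{\left(M \right)} = \left(-5 + M\right) 2 M = 2 M \left(-5 + M\right)$)
$\left(P{\left(5 \right)} + \left(\left(-18 - 50\right) + 5^{2}\right)\right)^{2} = \left(2 \cdot 5 \left(-5 + 5\right) + \left(\left(-18 - 50\right) + 5^{2}\right)\right)^{2} = \left(2 \cdot 5 \cdot 0 + \left(-68 + 25\right)\right)^{2} = \left(0 - 43\right)^{2} = \left(-43\right)^{2} = 1849$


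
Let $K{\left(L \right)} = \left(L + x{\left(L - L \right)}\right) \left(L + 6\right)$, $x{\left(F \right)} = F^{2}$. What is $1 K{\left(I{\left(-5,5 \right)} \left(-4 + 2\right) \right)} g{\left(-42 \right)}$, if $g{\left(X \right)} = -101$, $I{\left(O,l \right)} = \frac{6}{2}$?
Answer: $0$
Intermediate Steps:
$I{\left(O,l \right)} = 3$ ($I{\left(O,l \right)} = 6 \cdot \frac{1}{2} = 3$)
$K{\left(L \right)} = L \left(6 + L\right)$ ($K{\left(L \right)} = \left(L + \left(L - L\right)^{2}\right) \left(L + 6\right) = \left(L + 0^{2}\right) \left(6 + L\right) = \left(L + 0\right) \left(6 + L\right) = L \left(6 + L\right)$)
$1 K{\left(I{\left(-5,5 \right)} \left(-4 + 2\right) \right)} g{\left(-42 \right)} = 1 \cdot 3 \left(-4 + 2\right) \left(6 + 3 \left(-4 + 2\right)\right) \left(-101\right) = 1 \cdot 3 \left(-2\right) \left(6 + 3 \left(-2\right)\right) \left(-101\right) = 1 \left(- 6 \left(6 - 6\right)\right) \left(-101\right) = 1 \left(\left(-6\right) 0\right) \left(-101\right) = 1 \cdot 0 \left(-101\right) = 0 \left(-101\right) = 0$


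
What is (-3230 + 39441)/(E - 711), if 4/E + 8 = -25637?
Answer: -928631095/18233599 ≈ -50.930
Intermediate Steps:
E = -4/25645 (E = 4/(-8 - 25637) = 4/(-25645) = 4*(-1/25645) = -4/25645 ≈ -0.00015598)
(-3230 + 39441)/(E - 711) = (-3230 + 39441)/(-4/25645 - 711) = 36211/(-18233599/25645) = 36211*(-25645/18233599) = -928631095/18233599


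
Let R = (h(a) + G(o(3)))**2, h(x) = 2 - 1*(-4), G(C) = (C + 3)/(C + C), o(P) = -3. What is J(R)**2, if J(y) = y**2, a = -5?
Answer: 1679616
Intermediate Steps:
G(C) = (3 + C)/(2*C) (G(C) = (3 + C)/((2*C)) = (3 + C)*(1/(2*C)) = (3 + C)/(2*C))
h(x) = 6 (h(x) = 2 + 4 = 6)
R = 36 (R = (6 + (1/2)*(3 - 3)/(-3))**2 = (6 + (1/2)*(-1/3)*0)**2 = (6 + 0)**2 = 6**2 = 36)
J(R)**2 = (36**2)**2 = 1296**2 = 1679616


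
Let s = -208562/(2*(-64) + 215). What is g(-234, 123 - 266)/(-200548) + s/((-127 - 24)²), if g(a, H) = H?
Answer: -41543024735/397824460476 ≈ -0.10443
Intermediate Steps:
s = -208562/87 (s = -208562/(-128 + 215) = -208562/87 ≈ -2397.3)
g(-234, 123 - 266)/(-200548) + s/((-127 - 24)²) = (123 - 266)/(-200548) - 208562/(87*(-127 - 24)²) = -143*(-1/200548) - 208562/(87*((-151)²)) = 143/200548 - 208562/87/22801 = 143/200548 - 208562/87*1/22801 = 143/200548 - 208562/1983687 = -41543024735/397824460476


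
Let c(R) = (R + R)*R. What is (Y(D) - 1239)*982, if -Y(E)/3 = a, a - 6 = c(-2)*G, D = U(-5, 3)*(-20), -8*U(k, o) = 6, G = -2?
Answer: -1187238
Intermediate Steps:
c(R) = 2*R² (c(R) = (2*R)*R = 2*R²)
U(k, o) = -¾ (U(k, o) = -⅛*6 = -¾)
D = 15 (D = -¾*(-20) = 15)
a = -10 (a = 6 + (2*(-2)²)*(-2) = 6 + (2*4)*(-2) = 6 + 8*(-2) = 6 - 16 = -10)
Y(E) = 30 (Y(E) = -3*(-10) = 30)
(Y(D) - 1239)*982 = (30 - 1239)*982 = -1209*982 = -1187238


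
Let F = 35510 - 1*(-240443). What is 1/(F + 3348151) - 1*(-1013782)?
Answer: 3674051401329/3624104 ≈ 1.0138e+6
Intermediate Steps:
F = 275953 (F = 35510 + 240443 = 275953)
1/(F + 3348151) - 1*(-1013782) = 1/(275953 + 3348151) - 1*(-1013782) = 1/3624104 + 1013782 = 3674051401329/3624104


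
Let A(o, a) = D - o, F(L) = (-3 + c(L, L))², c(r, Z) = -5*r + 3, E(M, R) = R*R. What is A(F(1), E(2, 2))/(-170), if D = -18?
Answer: 43/170 ≈ 0.25294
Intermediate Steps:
E(M, R) = R²
c(r, Z) = 3 - 5*r
F(L) = 25*L² (F(L) = (-3 + (3 - 5*L))² = (-5*L)² = 25*L²)
A(o, a) = -18 - o
A(F(1), E(2, 2))/(-170) = (-18 - 25*1²)/(-170) = (-18 - 25)*(-1/170) = -43*(-1/170) = 43/170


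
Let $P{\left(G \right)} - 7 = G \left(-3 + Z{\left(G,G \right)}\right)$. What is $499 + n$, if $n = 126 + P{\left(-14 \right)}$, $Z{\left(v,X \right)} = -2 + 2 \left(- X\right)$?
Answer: $310$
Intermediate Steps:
$Z{\left(v,X \right)} = -2 - 2 X$
$P{\left(G \right)} = 7 + G \left(-5 - 2 G\right)$ ($P{\left(G \right)} = 7 + G \left(-3 - \left(2 + 2 G\right)\right) = 7 + G \left(-5 - 2 G\right)$)
$n = -189$ ($n = 126 - \left(-77 + 392\right) = 126 + \left(7 + 70 - 392\right) = 126 - 315 = -189$)
$499 + n = 499 - 189 = 310$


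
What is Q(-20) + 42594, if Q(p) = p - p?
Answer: 42594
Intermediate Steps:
Q(p) = 0
Q(-20) + 42594 = 0 + 42594 = 42594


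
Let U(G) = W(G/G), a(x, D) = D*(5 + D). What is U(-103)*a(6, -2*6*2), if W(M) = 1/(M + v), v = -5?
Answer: -114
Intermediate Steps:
W(M) = 1/(-5 + M) (W(M) = 1/(M - 5) = 1/(-5 + M))
U(G) = -¼ (U(G) = 1/(-5 + G/G) = 1/(-5 + 1) = 1/(-4) = -¼)
U(-103)*a(6, -2*6*2) = --2*6*2*(5 - 2*6*2)/4 = -(-12*2)*(5 - 12*2)/4 = -(-6)*(5 - 24) = -(-6)*(-19) = -¼*456 = -114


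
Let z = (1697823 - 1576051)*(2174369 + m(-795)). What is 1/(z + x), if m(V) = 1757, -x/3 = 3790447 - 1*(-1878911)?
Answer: 1/264974207198 ≈ 3.7740e-12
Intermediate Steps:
x = -17008074 (x = -3*(3790447 - 1*(-1878911)) = -3*(3790447 + 1878911) = -3*5669358 = -17008074)
z = 264991215272 (z = (1697823 - 1576051)*(2174369 + 1757) = 121772*2176126 = 264991215272)
1/(z + x) = 1/(264991215272 - 17008074) = 1/264974207198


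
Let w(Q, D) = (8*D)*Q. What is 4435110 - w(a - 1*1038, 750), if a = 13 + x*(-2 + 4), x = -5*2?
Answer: 10705110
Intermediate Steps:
x = -10
a = -7 (a = 13 - 10*(-2 + 4) = 13 - 10*2 = 13 - 20 = -7)
w(Q, D) = 8*D*Q
4435110 - w(a - 1*1038, 750) = 4435110 - 8*750*(-7 - 1*1038) = 4435110 - 8*750*(-7 - 1038) = 4435110 - 8*750*(-1045) = 4435110 - 1*(-6270000) = 4435110 + 6270000 = 10705110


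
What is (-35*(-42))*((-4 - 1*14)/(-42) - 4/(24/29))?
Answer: -6475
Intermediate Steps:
(-35*(-42))*((-4 - 1*14)/(-42) - 4/(24/29)) = 1470*((-4 - 14)*(-1/42) - 4/(24*(1/29))) = 1470*(-18*(-1/42) - 4/24/29) = 1470*(3/7 - 4*29/24) = 1470*(3/7 - 29/6) = 1470*(-185/42) = -6475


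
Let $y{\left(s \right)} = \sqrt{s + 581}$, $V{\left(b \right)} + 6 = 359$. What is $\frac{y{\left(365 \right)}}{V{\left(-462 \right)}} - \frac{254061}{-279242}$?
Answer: $\frac{254061}{279242} + \frac{\sqrt{946}}{353} \approx 0.99695$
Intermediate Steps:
$V{\left(b \right)} = 353$ ($V{\left(b \right)} = -6 + 359 = 353$)
$y{\left(s \right)} = \sqrt{581 + s}$
$\frac{y{\left(365 \right)}}{V{\left(-462 \right)}} - \frac{254061}{-279242} = \frac{\sqrt{581 + 365}}{353} - \frac{254061}{-279242} = \sqrt{946} \cdot \frac{1}{353} - - \frac{254061}{279242} = \frac{\sqrt{946}}{353} + \frac{254061}{279242} = \frac{254061}{279242} + \frac{\sqrt{946}}{353}$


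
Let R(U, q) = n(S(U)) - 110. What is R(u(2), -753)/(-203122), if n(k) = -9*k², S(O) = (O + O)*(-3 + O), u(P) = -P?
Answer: 1855/101561 ≈ 0.018265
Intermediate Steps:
S(O) = 2*O*(-3 + O) (S(O) = (2*O)*(-3 + O) = 2*O*(-3 + O))
R(U, q) = -110 - 36*U²*(-3 + U)² (R(U, q) = -9*4*U²*(-3 + U)² - 110 = -36*U²*(-3 + U)² - 110 = -110 - 36*U²*(-3 + U)²)
R(u(2), -753)/(-203122) = (-110 - 36*(-1*2)²*(-3 - 1*2)²)/(-203122) = (-110 - 36*(-2)²*(-3 - 2)²)*(-1/203122) = (-110 - 36*4*(-5)²)*(-1/203122) = (-110 - 36*4*25)*(-1/203122) = (-110 - 3600)*(-1/203122) = -3710*(-1/203122) = 1855/101561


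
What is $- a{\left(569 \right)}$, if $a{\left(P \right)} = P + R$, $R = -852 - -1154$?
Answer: $-871$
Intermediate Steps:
$R = 302$ ($R = -852 + 1154 = 302$)
$a{\left(P \right)} = 302 + P$ ($a{\left(P \right)} = P + 302 = 302 + P$)
$- a{\left(569 \right)} = - (302 + 569) = \left(-1\right) 871 = -871$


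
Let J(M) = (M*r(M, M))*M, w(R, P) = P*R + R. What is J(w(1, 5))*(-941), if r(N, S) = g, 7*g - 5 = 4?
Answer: -304884/7 ≈ -43555.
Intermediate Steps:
g = 9/7 (g = 5/7 + (⅐)*4 = 5/7 + 4/7 = 9/7 ≈ 1.2857)
r(N, S) = 9/7
w(R, P) = R + P*R
J(M) = 9*M²/7 (J(M) = (M*(9/7))*M = (9*M/7)*M = 9*M²/7)
J(w(1, 5))*(-941) = (9*(1*(1 + 5))²/7)*(-941) = (9*(1*6)²/7)*(-941) = ((9/7)*6²)*(-941) = ((9/7)*36)*(-941) = (324/7)*(-941) = -304884/7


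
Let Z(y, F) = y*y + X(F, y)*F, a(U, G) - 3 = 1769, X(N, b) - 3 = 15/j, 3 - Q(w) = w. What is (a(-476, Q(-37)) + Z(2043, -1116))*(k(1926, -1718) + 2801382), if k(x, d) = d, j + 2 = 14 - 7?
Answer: 11671589241200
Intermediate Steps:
Q(w) = 3 - w
j = 5 (j = -2 + (14 - 7) = -2 + 7 = 5)
X(N, b) = 6 (X(N, b) = 3 + 15/5 = 3 + 15*(1/5) = 3 + 3 = 6)
a(U, G) = 1772 (a(U, G) = 3 + 1769 = 1772)
Z(y, F) = y**2 + 6*F (Z(y, F) = y*y + 6*F = y**2 + 6*F)
(a(-476, Q(-37)) + Z(2043, -1116))*(k(1926, -1718) + 2801382) = (1772 + (2043**2 + 6*(-1116)))*(-1718 + 2801382) = (1772 + (4173849 - 6696))*2799664 = (1772 + 4167153)*2799664 = 4168925*2799664 = 11671589241200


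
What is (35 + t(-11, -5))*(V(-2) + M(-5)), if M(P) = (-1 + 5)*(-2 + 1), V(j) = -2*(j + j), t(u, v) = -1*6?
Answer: 116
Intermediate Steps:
t(u, v) = -6
V(j) = -4*j
M(P) = -4 (M(P) = 4*(-1) = -4)
(35 + t(-11, -5))*(V(-2) + M(-5)) = (35 - 6)*(-4*(-2) - 4) = 29*(8 - 4) = 29*4 = 116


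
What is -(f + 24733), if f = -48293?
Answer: 23560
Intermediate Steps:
-(f + 24733) = -(-48293 + 24733) = -1*(-23560) = 23560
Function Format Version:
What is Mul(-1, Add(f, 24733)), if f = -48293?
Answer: 23560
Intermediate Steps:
Mul(-1, Add(f, 24733)) = Mul(-1, Add(-48293, 24733)) = Mul(-1, -23560) = 23560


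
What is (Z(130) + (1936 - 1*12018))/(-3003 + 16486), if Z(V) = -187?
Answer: -10269/13483 ≈ -0.76163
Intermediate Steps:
(Z(130) + (1936 - 1*12018))/(-3003 + 16486) = (-187 + (1936 - 1*12018))/(-3003 + 16486) = (-187 + (1936 - 12018))/13483 = (-187 - 10082)*(1/13483) = -10269*1/13483 = -10269/13483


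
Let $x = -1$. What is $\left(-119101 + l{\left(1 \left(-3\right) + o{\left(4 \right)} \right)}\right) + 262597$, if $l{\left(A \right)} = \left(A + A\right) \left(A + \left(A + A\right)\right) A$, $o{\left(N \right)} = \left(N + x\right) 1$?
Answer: $143496$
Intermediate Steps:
$o{\left(N \right)} = -1 + N$ ($o{\left(N \right)} = \left(N - 1\right) 1 = \left(-1 + N\right) 1 = -1 + N$)
$l{\left(A \right)} = 6 A^{3}$ ($l{\left(A \right)} = 2 A \left(A + 2 A\right) A = 2 A 3 A A = 6 A^{2} A = 6 A^{3}$)
$\left(-119101 + l{\left(1 \left(-3\right) + o{\left(4 \right)} \right)}\right) + 262597 = \left(-119101 + 6 \left(1 \left(-3\right) + \left(-1 + 4\right)\right)^{3}\right) + 262597 = \left(-119101 + 6 \left(-3 + 3\right)^{3}\right) + 262597 = \left(-119101 + 6 \cdot 0^{3}\right) + 262597 = \left(-119101 + 6 \cdot 0\right) + 262597 = \left(-119101 + 0\right) + 262597 = -119101 + 262597 = 143496$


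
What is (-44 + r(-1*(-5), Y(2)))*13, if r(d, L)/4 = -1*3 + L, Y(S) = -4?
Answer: -936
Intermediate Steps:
r(d, L) = -12 + 4*L (r(d, L) = 4*(-1*3 + L) = 4*(-3 + L) = -12 + 4*L)
(-44 + r(-1*(-5), Y(2)))*13 = (-44 + (-12 + 4*(-4)))*13 = (-44 + (-12 - 16))*13 = (-44 - 28)*13 = -72*13 = -936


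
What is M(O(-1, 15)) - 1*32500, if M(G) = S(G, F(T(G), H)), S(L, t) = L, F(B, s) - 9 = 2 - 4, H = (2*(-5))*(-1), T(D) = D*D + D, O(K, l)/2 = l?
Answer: -32470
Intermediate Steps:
O(K, l) = 2*l
T(D) = D + D² (T(D) = D² + D = D + D²)
H = 10 (H = -10*(-1) = 10)
F(B, s) = 7 (F(B, s) = 9 + (2 - 4) = 9 - 2 = 7)
M(G) = G
M(O(-1, 15)) - 1*32500 = 2*15 - 1*32500 = 30 - 32500 = -32470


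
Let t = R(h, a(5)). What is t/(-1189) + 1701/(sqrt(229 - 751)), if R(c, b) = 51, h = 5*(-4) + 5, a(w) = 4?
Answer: -51/1189 - 567*I*sqrt(58)/58 ≈ -0.042893 - 74.451*I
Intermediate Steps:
h = -15 (h = -20 + 5 = -15)
t = 51
t/(-1189) + 1701/(sqrt(229 - 751)) = 51/(-1189) + 1701/(sqrt(229 - 751)) = 51*(-1/1189) + 1701/(sqrt(-522)) = -51/1189 + 1701/((3*I*sqrt(58))) = -51/1189 + 1701*(-I*sqrt(58)/174) = -51/1189 - 567*I*sqrt(58)/58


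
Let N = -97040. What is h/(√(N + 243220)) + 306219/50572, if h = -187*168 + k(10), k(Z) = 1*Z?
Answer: 306219/50572 - 15703*√36545/36545 ≈ -76.088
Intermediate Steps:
k(Z) = Z
h = -31406 (h = -187*168 + 10 = -31416 + 10 = -31406)
h/(√(N + 243220)) + 306219/50572 = -31406/√(-97040 + 243220) + 306219/50572 = -31406*√36545/73090 + 306219*(1/50572) = -31406*√36545/73090 + 306219/50572 = -15703*√36545/36545 + 306219/50572 = 306219/50572 - 15703*√36545/36545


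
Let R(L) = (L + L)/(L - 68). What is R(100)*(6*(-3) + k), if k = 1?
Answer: -425/4 ≈ -106.25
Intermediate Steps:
R(L) = 2*L/(-68 + L) (R(L) = (2*L)/(-68 + L) = 2*L/(-68 + L))
R(100)*(6*(-3) + k) = (2*100/(-68 + 100))*(6*(-3) + 1) = (2*100/32)*(-18 + 1) = (2*100*(1/32))*(-17) = (25/4)*(-17) = -425/4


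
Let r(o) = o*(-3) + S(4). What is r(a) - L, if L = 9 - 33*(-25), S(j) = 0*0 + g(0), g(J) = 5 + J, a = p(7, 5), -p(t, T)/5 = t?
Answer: -724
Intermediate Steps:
p(t, T) = -5*t
a = -35 (a = -5*7 = -35)
S(j) = 5 (S(j) = 0*0 + (5 + 0) = 0 + 5 = 5)
L = 834 (L = 9 + 825 = 834)
r(o) = 5 - 3*o (r(o) = o*(-3) + 5 = -3*o + 5 = 5 - 3*o)
r(a) - L = (5 - 3*(-35)) - 1*834 = (5 + 105) - 834 = 110 - 834 = -724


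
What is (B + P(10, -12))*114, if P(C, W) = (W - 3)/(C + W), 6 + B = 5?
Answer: 741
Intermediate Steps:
B = -1 (B = -6 + 5 = -1)
P(C, W) = (-3 + W)/(C + W)
(B + P(10, -12))*114 = (-1 + (-3 - 12)/(10 - 12))*114 = (-1 - 15/(-2))*114 = (-1 - 1/2*(-15))*114 = (-1 + 15/2)*114 = (13/2)*114 = 741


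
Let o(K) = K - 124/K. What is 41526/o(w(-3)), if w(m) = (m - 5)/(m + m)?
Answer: -124578/275 ≈ -453.01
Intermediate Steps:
w(m) = (-5 + m)/(2*m) (w(m) = (-5 + m)/((2*m)) = (-5 + m)*(1/(2*m)) = (-5 + m)/(2*m))
41526/o(w(-3)) = 41526/((½)*(-5 - 3)/(-3) - 124*(-6/(-5 - 3))) = 41526/((½)*(-⅓)*(-8) - 124/((½)*(-⅓)*(-8))) = 41526/(4/3 - 124/4/3) = 41526/(4/3 - 124*¾) = 41526/(4/3 - 93) = 41526/(-275/3) = 41526*(-3/275) = -124578/275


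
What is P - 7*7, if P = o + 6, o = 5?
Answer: -38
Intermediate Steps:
P = 11 (P = 5 + 6 = 11)
P - 7*7 = 11 - 7*7 = 11 - 49 = -38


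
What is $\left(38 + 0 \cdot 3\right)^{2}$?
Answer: $1444$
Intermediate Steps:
$\left(38 + 0 \cdot 3\right)^{2} = \left(38 + 0\right)^{2} = 38^{2} = 1444$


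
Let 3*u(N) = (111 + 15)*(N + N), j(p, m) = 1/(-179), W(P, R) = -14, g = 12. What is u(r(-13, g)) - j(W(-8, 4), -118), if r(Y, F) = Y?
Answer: -195467/179 ≈ -1092.0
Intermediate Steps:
j(p, m) = -1/179
u(N) = 84*N (u(N) = ((111 + 15)*(N + N))/3 = (126*(2*N))/3 = (252*N)/3 = 84*N)
u(r(-13, g)) - j(W(-8, 4), -118) = 84*(-13) - 1*(-1/179) = -1092 + 1/179 = -195467/179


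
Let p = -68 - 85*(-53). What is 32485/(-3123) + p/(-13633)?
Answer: -456724756/42575859 ≈ -10.727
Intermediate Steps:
p = 4437 (p = -68 + 4505 = 4437)
32485/(-3123) + p/(-13633) = 32485/(-3123) + 4437/(-13633) = 32485*(-1/3123) + 4437*(-1/13633) = -32485/3123 - 4437/13633 = -456724756/42575859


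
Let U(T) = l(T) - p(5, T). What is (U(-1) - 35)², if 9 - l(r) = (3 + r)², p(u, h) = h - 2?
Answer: 729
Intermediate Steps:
p(u, h) = -2 + h
l(r) = 9 - (3 + r)²
U(T) = 11 - T - (3 + T)² (U(T) = (9 - (3 + T)²) - (-2 + T) = (9 - (3 + T)²) + (2 - T) = 11 - T - (3 + T)²)
(U(-1) - 35)² = ((11 - 1*(-1) - (3 - 1)²) - 35)² = ((11 + 1 - 1*2²) - 35)² = ((11 + 1 - 1*4) - 35)² = ((11 + 1 - 4) - 35)² = (8 - 35)² = (-27)² = 729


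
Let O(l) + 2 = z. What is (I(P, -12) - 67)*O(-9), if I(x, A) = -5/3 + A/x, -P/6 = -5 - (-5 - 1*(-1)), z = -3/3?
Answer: 212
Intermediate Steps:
z = -1 (z = -3*1/3 = -1)
O(l) = -3 (O(l) = -2 - 1 = -3)
P = 6 (P = -6*(-5 - (-5 - 1*(-1))) = -6*(-5 - (-5 + 1)) = -6*(-5 - 1*(-4)) = -6*(-5 + 4) = -6*(-1) = 6)
I(x, A) = -5/3 + A/x (I(x, A) = -5*1/3 + A/x = -5/3 + A/x)
(I(P, -12) - 67)*O(-9) = ((-5/3 - 12/6) - 67)*(-3) = ((-5/3 - 12*1/6) - 67)*(-3) = ((-5/3 - 2) - 67)*(-3) = (-11/3 - 67)*(-3) = -212/3*(-3) = 212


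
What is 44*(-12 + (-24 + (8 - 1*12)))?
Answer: -1760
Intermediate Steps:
44*(-12 + (-24 + (8 - 1*12))) = 44*(-12 + (-24 + (8 - 12))) = 44*(-12 + (-24 - 4)) = 44*(-12 - 28) = 44*(-40) = -1760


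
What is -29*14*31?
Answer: -12586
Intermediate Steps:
-29*14*31 = -406*31 = -12586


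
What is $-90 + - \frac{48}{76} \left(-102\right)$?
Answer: $- \frac{486}{19} \approx -25.579$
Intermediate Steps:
$-90 + - \frac{48}{76} \left(-102\right) = -90 + \left(-48\right) \frac{1}{76} \left(-102\right) = -90 - - \frac{1224}{19} = -90 + \frac{1224}{19} = - \frac{486}{19}$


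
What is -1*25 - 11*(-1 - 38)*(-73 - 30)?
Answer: -44212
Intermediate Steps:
-1*25 - 11*(-1 - 38)*(-73 - 30) = -25 - (-429)*(-103) = -25 - 11*4017 = -25 - 44187 = -44212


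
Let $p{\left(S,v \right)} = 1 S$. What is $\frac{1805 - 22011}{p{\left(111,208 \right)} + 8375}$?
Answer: $- \frac{10103}{4243} \approx -2.3811$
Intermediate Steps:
$p{\left(S,v \right)} = S$
$\frac{1805 - 22011}{p{\left(111,208 \right)} + 8375} = \frac{1805 - 22011}{111 + 8375} = - \frac{20206}{8486} = \left(-20206\right) \frac{1}{8486} = - \frac{10103}{4243}$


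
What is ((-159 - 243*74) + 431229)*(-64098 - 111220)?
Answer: -72421761984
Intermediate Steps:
((-159 - 243*74) + 431229)*(-64098 - 111220) = ((-159 - 17982) + 431229)*(-175318) = (-18141 + 431229)*(-175318) = 413088*(-175318) = -72421761984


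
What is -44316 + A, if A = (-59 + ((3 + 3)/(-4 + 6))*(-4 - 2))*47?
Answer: -47935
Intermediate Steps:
A = -3619 (A = (-59 + (6/2)*(-6))*47 = (-59 + (6*(½))*(-6))*47 = (-59 + 3*(-6))*47 = (-59 - 18)*47 = -77*47 = -3619)
-44316 + A = -44316 - 3619 = -47935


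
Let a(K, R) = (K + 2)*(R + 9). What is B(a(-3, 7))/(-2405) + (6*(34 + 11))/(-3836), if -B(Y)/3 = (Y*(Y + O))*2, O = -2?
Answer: 2989629/4612790 ≈ 0.64812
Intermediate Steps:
a(K, R) = (2 + K)*(9 + R)
B(Y) = -6*Y*(-2 + Y) (B(Y) = -3*Y*(Y - 2)*2 = -3*Y*(-2 + Y)*2 = -6*Y*(-2 + Y))
B(a(-3, 7))/(-2405) + (6*(34 + 11))/(-3836) = (6*(18 + 2*7 + 9*(-3) - 3*7)*(2 - (18 + 2*7 + 9*(-3) - 3*7)))/(-2405) + (6*(34 + 11))/(-3836) = (6*(18 + 14 - 27 - 21)*(2 - (18 + 14 - 27 - 21)))*(-1/2405) + (6*45)*(-1/3836) = (6*(-16)*(2 - 1*(-16)))*(-1/2405) + 270*(-1/3836) = (6*(-16)*(2 + 16))*(-1/2405) - 135/1918 = (6*(-16)*18)*(-1/2405) - 135/1918 = -1728*(-1/2405) - 135/1918 = 1728/2405 - 135/1918 = 2989629/4612790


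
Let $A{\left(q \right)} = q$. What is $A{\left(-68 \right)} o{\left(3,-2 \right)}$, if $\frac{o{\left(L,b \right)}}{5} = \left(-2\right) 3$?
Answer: $2040$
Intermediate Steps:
$o{\left(L,b \right)} = -30$ ($o{\left(L,b \right)} = 5 \left(\left(-2\right) 3\right) = 5 \left(-6\right) = -30$)
$A{\left(-68 \right)} o{\left(3,-2 \right)} = \left(-68\right) \left(-30\right) = 2040$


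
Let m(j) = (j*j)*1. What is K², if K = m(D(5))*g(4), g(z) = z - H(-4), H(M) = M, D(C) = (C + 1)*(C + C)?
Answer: 829440000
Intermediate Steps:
D(C) = 2*C*(1 + C) (D(C) = (1 + C)*(2*C) = 2*C*(1 + C))
m(j) = j² (m(j) = j²*1 = j²)
g(z) = 4 + z (g(z) = z - 1*(-4) = z + 4 = 4 + z)
K = 28800 (K = (2*5*(1 + 5))²*(4 + 4) = (2*5*6)²*8 = 60²*8 = 3600*8 = 28800)
K² = 28800² = 829440000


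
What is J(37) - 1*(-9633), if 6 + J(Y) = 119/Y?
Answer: 356318/37 ≈ 9630.2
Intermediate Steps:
J(Y) = -6 + 119/Y
J(37) - 1*(-9633) = (-6 + 119/37) - 1*(-9633) = (-6 + 119*(1/37)) + 9633 = (-6 + 119/37) + 9633 = -103/37 + 9633 = 356318/37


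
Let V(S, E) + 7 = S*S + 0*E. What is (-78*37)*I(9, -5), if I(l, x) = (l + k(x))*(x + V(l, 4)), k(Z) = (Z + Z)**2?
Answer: -21705606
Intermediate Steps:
V(S, E) = -7 + S**2 (V(S, E) = -7 + (S*S + 0*E) = -7 + (S**2 + 0) = -7 + S**2)
k(Z) = 4*Z**2 (k(Z) = (2*Z)**2 = 4*Z**2)
I(l, x) = (l + 4*x**2)*(-7 + x + l**2) (I(l, x) = (l + 4*x**2)*(x + (-7 + l**2)) = (l + 4*x**2)*(-7 + x + l**2))
(-78*37)*I(9, -5) = (-78*37)*(4*(-5)**3 + 9*(-5) + 9*(-7 + 9**2) + 4*(-5)**2*(-7 + 9**2)) = -2886*(4*(-125) - 45 + 9*(-7 + 81) + 4*25*(-7 + 81)) = -2886*(-500 - 45 + 9*74 + 4*25*74) = -2886*(-500 - 45 + 666 + 7400) = -2886*7521 = -21705606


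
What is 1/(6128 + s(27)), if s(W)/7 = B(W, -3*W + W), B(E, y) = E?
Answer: 1/6317 ≈ 0.00015830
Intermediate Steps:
s(W) = 7*W
1/(6128 + s(27)) = 1/(6128 + 7*27) = 1/(6128 + 189) = 1/6317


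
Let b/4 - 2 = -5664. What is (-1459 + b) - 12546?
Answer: -36653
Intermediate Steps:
b = -22648 (b = 8 + 4*(-5664) = 8 - 22656 = -22648)
(-1459 + b) - 12546 = (-1459 - 22648) - 12546 = -24107 - 12546 = -36653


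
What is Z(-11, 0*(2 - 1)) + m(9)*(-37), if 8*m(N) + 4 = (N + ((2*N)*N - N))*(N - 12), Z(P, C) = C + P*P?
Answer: 9549/4 ≈ 2387.3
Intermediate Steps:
Z(P, C) = C + P²
m(N) = -½ + N²*(-12 + N)/4 (m(N) = -½ + ((N + ((2*N)*N - N))*(N - 12))/8 = -½ + ((N + (2*N² - N))*(-12 + N))/8 = -½ + ((N + (-N + 2*N²))*(-12 + N))/8 = -½ + ((2*N²)*(-12 + N))/8 = -½ + (2*N²*(-12 + N))/8 = -½ + N²*(-12 + N)/4)
Z(-11, 0*(2 - 1)) + m(9)*(-37) = (0*(2 - 1) + (-11)²) + (-½ - 3*9² + (¼)*9³)*(-37) = (0*1 + 121) + (-½ - 3*81 + (¼)*729)*(-37) = (0 + 121) + (-½ - 243 + 729/4)*(-37) = 121 - 245/4*(-37) = 121 + 9065/4 = 9549/4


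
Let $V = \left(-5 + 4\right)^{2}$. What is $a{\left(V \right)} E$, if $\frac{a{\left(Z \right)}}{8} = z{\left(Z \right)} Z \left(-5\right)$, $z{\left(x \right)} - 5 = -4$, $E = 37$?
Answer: $-1480$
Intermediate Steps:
$z{\left(x \right)} = 1$ ($z{\left(x \right)} = 5 - 4 = 1$)
$V = 1$ ($V = \left(-1\right)^{2} = 1$)
$a{\left(Z \right)} = - 40 Z$ ($a{\left(Z \right)} = 8 \cdot 1 Z \left(-5\right) = 8 Z \left(-5\right) = 8 \left(- 5 Z\right) = - 40 Z$)
$a{\left(V \right)} E = \left(-40\right) 1 \cdot 37 = \left(-40\right) 37 = -1480$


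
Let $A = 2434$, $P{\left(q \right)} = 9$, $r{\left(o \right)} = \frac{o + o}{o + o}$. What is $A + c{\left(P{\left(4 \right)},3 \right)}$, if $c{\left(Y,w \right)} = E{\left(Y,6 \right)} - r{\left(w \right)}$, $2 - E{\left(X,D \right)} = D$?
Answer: $2429$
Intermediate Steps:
$r{\left(o \right)} = 1$ ($r{\left(o \right)} = \frac{2 o}{2 o} = 2 o \frac{1}{2 o} = 1$)
$E{\left(X,D \right)} = 2 - D$
$c{\left(Y,w \right)} = -5$ ($c{\left(Y,w \right)} = \left(2 - 6\right) - 1 = -4 - 1 = -5$)
$A + c{\left(P{\left(4 \right)},3 \right)} = 2434 - 5 = 2429$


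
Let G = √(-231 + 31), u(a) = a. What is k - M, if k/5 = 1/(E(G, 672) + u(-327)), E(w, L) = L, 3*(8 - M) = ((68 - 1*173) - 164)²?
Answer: 554584/23 ≈ 24112.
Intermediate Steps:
G = 10*I*√2 (G = √(-200) = 10*I*√2 ≈ 14.142*I)
M = -72337/3 (M = 8 - ((68 - 1*173) - 164)²/3 = 8 - ((68 - 173) - 164)²/3 = 8 - (-105 - 164)²/3 = 8 - ⅓*(-269)² = 8 - ⅓*72361 = 8 - 72361/3 = -72337/3 ≈ -24112.)
k = 1/69 (k = 5/(672 - 327) = 5/345 = 5*(1/345) = 1/69 ≈ 0.014493)
k - M = 1/69 - 1*(-72337/3) = 1/69 + 72337/3 = 554584/23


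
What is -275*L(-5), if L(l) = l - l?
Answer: 0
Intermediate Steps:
L(l) = 0
-275*L(-5) = -275*0 = 0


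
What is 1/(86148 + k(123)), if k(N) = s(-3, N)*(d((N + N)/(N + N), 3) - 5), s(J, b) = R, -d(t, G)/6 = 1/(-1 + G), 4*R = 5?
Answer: 1/86138 ≈ 1.1609e-5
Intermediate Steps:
R = 5/4 (R = (¼)*5 = 5/4 ≈ 1.2500)
d(t, G) = -6/(-1 + G)
s(J, b) = 5/4
k(N) = -10 (k(N) = 5*(-6/(-1 + 3) - 5)/4 = 5*(-6/2 - 5)/4 = 5*(-6*½ - 5)/4 = 5*(-3 - 5)/4 = (5/4)*(-8) = -10)
1/(86148 + k(123)) = 1/(86148 - 10) = 1/86138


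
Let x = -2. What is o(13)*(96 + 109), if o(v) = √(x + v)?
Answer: 205*√11 ≈ 679.91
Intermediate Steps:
o(v) = √(-2 + v)
o(13)*(96 + 109) = √(-2 + 13)*(96 + 109) = √11*205 = 205*√11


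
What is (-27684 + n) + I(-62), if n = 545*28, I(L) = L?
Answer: -12486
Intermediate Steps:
n = 15260
(-27684 + n) + I(-62) = (-27684 + 15260) - 62 = -12424 - 62 = -12486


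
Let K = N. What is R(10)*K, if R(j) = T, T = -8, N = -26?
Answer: 208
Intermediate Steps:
R(j) = -8
K = -26
R(10)*K = -8*(-26) = 208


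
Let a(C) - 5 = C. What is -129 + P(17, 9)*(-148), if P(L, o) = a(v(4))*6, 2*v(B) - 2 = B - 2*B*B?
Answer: 6975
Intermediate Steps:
v(B) = 1 + B/2 - B² (v(B) = 1 + (B - 2*B*B)/2 = 1 + (B - 2*B²)/2 = 1 + (B/2 - B²) = 1 + B/2 - B²)
a(C) = 5 + C
P(L, o) = -48 (P(L, o) = (5 + (1 + (½)*4 - 1*4²))*6 = (5 + (1 + 2 - 1*16))*6 = (5 + (1 + 2 - 16))*6 = (5 - 13)*6 = -8*6 = -48)
-129 + P(17, 9)*(-148) = -129 - 48*(-148) = -129 + 7104 = 6975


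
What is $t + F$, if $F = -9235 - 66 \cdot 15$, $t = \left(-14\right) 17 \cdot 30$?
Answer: $-17365$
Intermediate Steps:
$t = -7140$ ($t = \left(-238\right) 30 = -7140$)
$F = -10225$ ($F = -9235 - 990 = -10225$)
$t + F = -7140 - 10225 = -17365$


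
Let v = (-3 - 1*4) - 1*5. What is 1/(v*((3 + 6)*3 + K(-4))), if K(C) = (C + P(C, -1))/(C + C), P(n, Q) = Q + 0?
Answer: -2/663 ≈ -0.0030166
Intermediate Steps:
P(n, Q) = Q
K(C) = (-1 + C)/(2*C) (K(C) = (C - 1)/(C + C) = (-1 + C)/((2*C)) = (-1 + C)*(1/(2*C)) = (-1 + C)/(2*C))
v = -12 (v = (-3 - 4) - 5 = -7 - 5 = -12)
1/(v*((3 + 6)*3 + K(-4))) = 1/(-12*((3 + 6)*3 + (½)*(-1 - 4)/(-4))) = 1/(-12*(9*3 + (½)*(-¼)*(-5))) = 1/(-12*(27 + 5/8)) = 1/(-12*221/8) = 1/(-663/2) = -2/663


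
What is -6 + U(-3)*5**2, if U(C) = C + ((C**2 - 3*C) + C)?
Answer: 294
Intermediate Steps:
U(C) = C**2 - C (U(C) = C + (C**2 - 2*C) = C**2 - C)
-6 + U(-3)*5**2 = -6 - 3*(-1 - 3)*5**2 = -6 - 3*(-4)*25 = -6 + 12*25 = -6 + 300 = 294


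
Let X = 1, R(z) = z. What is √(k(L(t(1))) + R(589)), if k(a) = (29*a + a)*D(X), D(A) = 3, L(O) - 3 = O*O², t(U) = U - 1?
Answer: √859 ≈ 29.309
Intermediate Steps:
t(U) = -1 + U
L(O) = 3 + O³ (L(O) = 3 + O*O² = 3 + O³)
k(a) = 90*a (k(a) = (29*a + a)*3 = (30*a)*3 = 90*a)
√(k(L(t(1))) + R(589)) = √(90*(3 + (-1 + 1)³) + 589) = √(90*(3 + 0³) + 589) = √(90*(3 + 0) + 589) = √(90*3 + 589) = √(270 + 589) = √859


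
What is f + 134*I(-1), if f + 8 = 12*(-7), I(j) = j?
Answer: -226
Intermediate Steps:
f = -92 (f = -8 + 12*(-7) = -8 - 84 = -92)
f + 134*I(-1) = -92 + 134*(-1) = -92 - 134 = -226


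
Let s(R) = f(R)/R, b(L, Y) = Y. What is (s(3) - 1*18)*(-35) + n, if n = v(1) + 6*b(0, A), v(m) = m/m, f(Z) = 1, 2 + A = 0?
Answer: 1822/3 ≈ 607.33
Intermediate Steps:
A = -2 (A = -2 + 0 = -2)
s(R) = 1/R
v(m) = 1
n = -11 (n = 1 + 6*(-2) = 1 - 12 = -11)
(s(3) - 1*18)*(-35) + n = (1/3 - 1*18)*(-35) - 11 = (1/3 - 18)*(-35) - 11 = -53/3*(-35) - 11 = 1855/3 - 11 = 1822/3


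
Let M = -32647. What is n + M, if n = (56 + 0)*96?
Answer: -27271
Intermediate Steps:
n = 5376 (n = 56*96 = 5376)
n + M = 5376 - 32647 = -27271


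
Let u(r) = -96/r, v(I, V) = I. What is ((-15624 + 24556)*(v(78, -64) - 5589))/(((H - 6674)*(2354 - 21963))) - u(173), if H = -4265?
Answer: 12076478100/37108993223 ≈ 0.32543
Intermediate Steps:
((-15624 + 24556)*(v(78, -64) - 5589))/(((H - 6674)*(2354 - 21963))) - u(173) = ((-15624 + 24556)*(78 - 5589))/(((-4265 - 6674)*(2354 - 21963))) - (-96)/173 = (8932*(-5511))/((-10939*(-19609))) - (-96)/173 = -49224252/214502851 - 1*(-96/173) = -49224252*1/214502851 + 96/173 = -49224252/214502851 + 96/173 = 12076478100/37108993223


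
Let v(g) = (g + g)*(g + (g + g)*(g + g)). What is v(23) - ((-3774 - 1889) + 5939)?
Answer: 98118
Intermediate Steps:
v(g) = 2*g*(g + 4*g²) (v(g) = (2*g)*(g + (2*g)*(2*g)) = (2*g)*(g + 4*g²) = 2*g*(g + 4*g²))
v(23) - ((-3774 - 1889) + 5939) = 23²*(2 + 8*23) - ((-3774 - 1889) + 5939) = 529*(2 + 184) - (-5663 + 5939) = 529*186 - 1*276 = 98394 - 276 = 98118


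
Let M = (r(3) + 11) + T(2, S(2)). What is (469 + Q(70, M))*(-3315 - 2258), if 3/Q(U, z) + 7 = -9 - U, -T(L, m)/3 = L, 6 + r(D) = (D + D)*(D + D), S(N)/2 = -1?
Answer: -224764663/86 ≈ -2.6135e+6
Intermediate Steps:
S(N) = -2 (S(N) = 2*(-1) = -2)
r(D) = -6 + 4*D² (r(D) = -6 + (D + D)*(D + D) = -6 + (2*D)*(2*D) = -6 + 4*D²)
T(L, m) = -3*L
M = 35 (M = ((-6 + 4*3²) + 11) - 3*2 = ((-6 + 4*9) + 11) - 6 = ((-6 + 36) + 11) - 6 = (30 + 11) - 6 = 41 - 6 = 35)
Q(U, z) = 3/(-16 - U) (Q(U, z) = 3/(-7 + (-9 - U)) = 3/(-16 - U))
(469 + Q(70, M))*(-3315 - 2258) = (469 - 3/(16 + 70))*(-3315 - 2258) = (469 - 3/86)*(-5573) = (40331/86)*(-5573) = -224764663/86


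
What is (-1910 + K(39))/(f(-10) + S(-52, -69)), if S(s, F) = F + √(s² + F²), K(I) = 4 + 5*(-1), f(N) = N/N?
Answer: -43316/947 - 637*√7465/947 ≈ -103.86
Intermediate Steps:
f(N) = 1
K(I) = -1 (K(I) = 4 - 5 = -1)
S(s, F) = F + √(F² + s²)
(-1910 + K(39))/(f(-10) + S(-52, -69)) = (-1910 - 1)/(1 + (-69 + √((-69)² + (-52)²))) = -1911/(1 + (-69 + √(4761 + 2704))) = -1911/(1 + (-69 + √7465)) = -1911/(-68 + √7465)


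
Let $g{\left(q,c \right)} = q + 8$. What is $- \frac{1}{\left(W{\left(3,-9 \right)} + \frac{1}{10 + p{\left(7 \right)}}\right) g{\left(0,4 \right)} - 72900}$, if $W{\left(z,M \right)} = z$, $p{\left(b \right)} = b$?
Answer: $\frac{17}{1238884} \approx 1.3722 \cdot 10^{-5}$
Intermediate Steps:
$g{\left(q,c \right)} = 8 + q$
$- \frac{1}{\left(W{\left(3,-9 \right)} + \frac{1}{10 + p{\left(7 \right)}}\right) g{\left(0,4 \right)} - 72900} = - \frac{1}{\left(3 + \frac{1}{10 + 7}\right) \left(8 + 0\right) - 72900} = - \frac{1}{\left(3 + \frac{1}{17}\right) 8 - 72900} = - \frac{1}{\frac{52}{17} \cdot 8 - 72900} = - \frac{1}{\frac{416}{17} - 72900} = - \frac{1}{- \frac{1238884}{17}} = \left(-1\right) \left(- \frac{17}{1238884}\right) = \frac{17}{1238884}$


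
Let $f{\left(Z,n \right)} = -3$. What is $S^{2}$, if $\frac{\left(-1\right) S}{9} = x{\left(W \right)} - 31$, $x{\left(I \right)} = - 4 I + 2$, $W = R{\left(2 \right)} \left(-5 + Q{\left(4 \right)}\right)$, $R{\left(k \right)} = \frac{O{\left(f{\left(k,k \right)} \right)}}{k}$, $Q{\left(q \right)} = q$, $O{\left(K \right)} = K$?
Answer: $99225$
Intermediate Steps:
$R{\left(k \right)} = - \frac{3}{k}$
$W = \frac{3}{2}$ ($W = - \frac{3}{2} \left(-5 + 4\right) = \left(-3\right) \frac{1}{2} \left(-1\right) = \left(- \frac{3}{2}\right) \left(-1\right) = \frac{3}{2} \approx 1.5$)
$x{\left(I \right)} = 2 - 4 I$
$S = 315$ ($S = - 9 \left(\left(2 - 6\right) - 31\right) = - 9 \left(-4 - 31\right) = \left(-9\right) \left(-35\right) = 315$)
$S^{2} = 315^{2} = 99225$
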